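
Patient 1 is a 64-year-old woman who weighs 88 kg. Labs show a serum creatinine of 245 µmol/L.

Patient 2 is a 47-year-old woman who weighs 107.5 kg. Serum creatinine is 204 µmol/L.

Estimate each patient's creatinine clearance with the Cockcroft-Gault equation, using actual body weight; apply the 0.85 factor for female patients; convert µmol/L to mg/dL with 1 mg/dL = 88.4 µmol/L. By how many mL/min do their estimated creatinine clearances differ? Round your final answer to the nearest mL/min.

23 mL/min

Patient 1: SCr = 245 / 88.4 = 2.771 mg/dL
Patient 1: CrCl = (140 − 64) × 88 / (72 × 2.771) × 0.85 = 6688.0 / 199.51 × 0.85 ≈ 28.5 mL/min
Patient 2: SCr = 204 / 88.4 = 2.308 mg/dL
Patient 2: CrCl = (140 − 47) × 107.5 / (72 × 2.308) × 0.85 = 9997.5 / 166.18 × 0.85 ≈ 51.1 mL/min
|28.5 − 51.1| = 22.6 mL/min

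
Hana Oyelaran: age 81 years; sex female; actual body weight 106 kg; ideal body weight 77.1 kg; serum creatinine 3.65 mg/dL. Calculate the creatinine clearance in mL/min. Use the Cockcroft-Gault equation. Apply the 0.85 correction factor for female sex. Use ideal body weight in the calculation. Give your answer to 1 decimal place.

14.7 mL/min

CrCl = (140 − 81) × 77.1 / (72 × 3.65) × 0.85 = 4548.9 / 262.80 × 0.85 ≈ 14.7 mL/min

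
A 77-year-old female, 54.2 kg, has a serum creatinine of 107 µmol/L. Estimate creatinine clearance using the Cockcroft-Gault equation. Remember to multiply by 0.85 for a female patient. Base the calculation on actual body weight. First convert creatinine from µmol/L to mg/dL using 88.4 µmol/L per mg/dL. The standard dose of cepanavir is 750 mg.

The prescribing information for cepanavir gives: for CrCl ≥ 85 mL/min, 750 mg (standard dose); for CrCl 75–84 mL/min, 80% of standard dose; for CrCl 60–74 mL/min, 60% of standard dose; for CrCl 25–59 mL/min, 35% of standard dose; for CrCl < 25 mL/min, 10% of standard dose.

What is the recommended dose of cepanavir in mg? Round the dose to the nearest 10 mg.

260 mg

SCr = 107 / 88.4 = 1.21 mg/dL
CrCl = (140 − 77) × 54.2 / (72 × 1.21) × 0.85 = 3414.6 / 87.12 × 0.85 ≈ 33.3 mL/min
CrCl ≈ 33 mL/min → bracket 25–59 mL/min.
35% of 750 mg = 262.5 mg → 260 mg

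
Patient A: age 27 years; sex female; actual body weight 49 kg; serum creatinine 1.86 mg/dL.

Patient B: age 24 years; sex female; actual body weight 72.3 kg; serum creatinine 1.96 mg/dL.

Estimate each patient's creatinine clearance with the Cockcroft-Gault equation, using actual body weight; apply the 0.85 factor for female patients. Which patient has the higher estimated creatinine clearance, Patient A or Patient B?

Patient B

Patient A: CrCl = (140 − 27) × 49 / (72 × 1.86) × 0.85 = 5537.0 / 133.92 × 0.85 ≈ 35.1 mL/min
Patient B: CrCl = (140 − 24) × 72.3 / (72 × 1.96) × 0.85 = 8386.8 / 141.12 × 0.85 ≈ 50.5 mL/min
35.1 vs 50.5 mL/min → Patient B is higher.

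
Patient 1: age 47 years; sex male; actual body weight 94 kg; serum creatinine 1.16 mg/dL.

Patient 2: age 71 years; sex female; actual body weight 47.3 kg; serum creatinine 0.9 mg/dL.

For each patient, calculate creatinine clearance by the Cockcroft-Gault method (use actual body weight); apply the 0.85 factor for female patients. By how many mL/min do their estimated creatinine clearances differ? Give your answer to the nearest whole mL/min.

62 mL/min

Patient 1: CrCl = (140 − 47) × 94 / (72 × 1.16) = 8742.0 / 83.52 ≈ 104.7 mL/min
Patient 2: CrCl = (140 − 71) × 47.3 / (72 × 0.9) × 0.85 = 3263.7 / 64.80 × 0.85 ≈ 42.8 mL/min
|104.7 − 42.8| = 61.9 mL/min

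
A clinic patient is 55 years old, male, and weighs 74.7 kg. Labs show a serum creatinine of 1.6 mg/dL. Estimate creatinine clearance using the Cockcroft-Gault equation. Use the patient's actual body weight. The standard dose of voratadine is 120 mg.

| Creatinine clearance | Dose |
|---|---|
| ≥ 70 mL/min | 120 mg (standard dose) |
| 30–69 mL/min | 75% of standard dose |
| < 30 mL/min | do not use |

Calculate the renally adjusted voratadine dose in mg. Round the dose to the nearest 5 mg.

90 mg

CrCl = (140 − 55) × 74.7 / (72 × 1.6) = 6349.5 / 115.20 ≈ 55.1 mL/min
CrCl ≈ 55 mL/min → bracket 30–69 mL/min.
75% of 120 mg = 90 mg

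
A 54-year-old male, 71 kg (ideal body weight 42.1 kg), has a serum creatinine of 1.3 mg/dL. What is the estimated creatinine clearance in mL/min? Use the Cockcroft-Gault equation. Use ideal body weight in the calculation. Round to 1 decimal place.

CrCl = (140 − 54) × 42.1 / (72 × 1.3) = 3620.6 / 93.60 ≈ 38.7 mL/min

38.7 mL/min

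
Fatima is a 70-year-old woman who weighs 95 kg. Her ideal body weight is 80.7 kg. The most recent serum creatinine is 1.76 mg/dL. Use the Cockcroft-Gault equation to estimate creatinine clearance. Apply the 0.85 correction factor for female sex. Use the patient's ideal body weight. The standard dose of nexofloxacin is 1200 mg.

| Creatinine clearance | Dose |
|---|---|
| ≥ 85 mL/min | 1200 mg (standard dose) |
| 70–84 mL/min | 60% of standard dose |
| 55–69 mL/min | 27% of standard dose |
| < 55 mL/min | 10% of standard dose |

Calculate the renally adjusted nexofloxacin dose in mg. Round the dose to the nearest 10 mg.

CrCl = (140 − 70) × 80.7 / (72 × 1.76) × 0.85 = 5649.0 / 126.72 × 0.85 ≈ 37.9 mL/min
CrCl ≈ 38 mL/min → bracket < 55 mL/min.
10% of 1200 mg = 120 mg

120 mg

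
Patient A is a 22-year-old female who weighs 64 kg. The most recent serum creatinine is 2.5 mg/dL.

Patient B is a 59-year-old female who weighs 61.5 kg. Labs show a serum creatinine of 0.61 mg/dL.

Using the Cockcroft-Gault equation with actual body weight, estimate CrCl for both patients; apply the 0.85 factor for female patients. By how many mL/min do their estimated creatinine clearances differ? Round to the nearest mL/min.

61 mL/min

Patient A: CrCl = (140 − 22) × 64 / (72 × 2.5) × 0.85 = 7552.0 / 180.00 × 0.85 ≈ 35.7 mL/min
Patient B: CrCl = (140 − 59) × 61.5 / (72 × 0.61) × 0.85 = 4981.5 / 43.92 × 0.85 ≈ 96.4 mL/min
|35.7 − 96.4| = 60.7 mL/min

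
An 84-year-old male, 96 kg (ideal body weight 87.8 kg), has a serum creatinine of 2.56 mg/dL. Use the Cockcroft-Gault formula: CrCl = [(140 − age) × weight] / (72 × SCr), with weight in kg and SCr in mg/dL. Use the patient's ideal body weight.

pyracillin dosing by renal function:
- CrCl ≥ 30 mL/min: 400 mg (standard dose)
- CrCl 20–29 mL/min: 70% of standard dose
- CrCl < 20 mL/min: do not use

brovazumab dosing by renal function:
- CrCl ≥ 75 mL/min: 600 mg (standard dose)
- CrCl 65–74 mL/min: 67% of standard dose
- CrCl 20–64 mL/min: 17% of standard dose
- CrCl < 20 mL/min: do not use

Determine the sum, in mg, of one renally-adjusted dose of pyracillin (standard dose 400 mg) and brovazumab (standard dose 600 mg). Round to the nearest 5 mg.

CrCl = (140 − 84) × 87.8 / (72 × 2.56) = 4916.8 / 184.32 ≈ 26.7 mL/min
CrCl ≈ 27 mL/min.
pyracillin: 20–29 mL/min → 70% of 400 mg = 280 mg.
brovazumab: 20–64 mL/min → 17% of 600 mg = 102 mg.
Total = 280 + 102 = 382 mg.

380 mg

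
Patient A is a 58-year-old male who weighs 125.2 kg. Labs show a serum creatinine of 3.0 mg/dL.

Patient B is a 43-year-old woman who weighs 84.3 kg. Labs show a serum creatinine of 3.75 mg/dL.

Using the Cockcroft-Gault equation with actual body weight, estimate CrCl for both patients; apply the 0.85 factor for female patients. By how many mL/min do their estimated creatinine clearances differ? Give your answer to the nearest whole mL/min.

Patient A: CrCl = (140 − 58) × 125.2 / (72 × 3) = 10266.4 / 216.00 ≈ 47.5 mL/min
Patient B: CrCl = (140 − 43) × 84.3 / (72 × 3.75) × 0.85 = 8177.1 / 270.00 × 0.85 ≈ 25.7 mL/min
|47.5 − 25.7| = 21.8 mL/min

22 mL/min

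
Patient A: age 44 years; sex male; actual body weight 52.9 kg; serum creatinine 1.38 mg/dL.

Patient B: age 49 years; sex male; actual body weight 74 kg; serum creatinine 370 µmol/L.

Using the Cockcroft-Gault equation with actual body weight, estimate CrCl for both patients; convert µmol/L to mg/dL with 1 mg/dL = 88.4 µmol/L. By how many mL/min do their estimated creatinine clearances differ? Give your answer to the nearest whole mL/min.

Patient A: CrCl = (140 − 44) × 52.9 / (72 × 1.38) = 5078.4 / 99.36 ≈ 51.1 mL/min
Patient B: SCr = 370 / 88.4 = 4.186 mg/dL
Patient B: CrCl = (140 − 49) × 74 / (72 × 4.186) = 6734.0 / 301.39 ≈ 22.3 mL/min
|51.1 − 22.3| = 28.8 mL/min

29 mL/min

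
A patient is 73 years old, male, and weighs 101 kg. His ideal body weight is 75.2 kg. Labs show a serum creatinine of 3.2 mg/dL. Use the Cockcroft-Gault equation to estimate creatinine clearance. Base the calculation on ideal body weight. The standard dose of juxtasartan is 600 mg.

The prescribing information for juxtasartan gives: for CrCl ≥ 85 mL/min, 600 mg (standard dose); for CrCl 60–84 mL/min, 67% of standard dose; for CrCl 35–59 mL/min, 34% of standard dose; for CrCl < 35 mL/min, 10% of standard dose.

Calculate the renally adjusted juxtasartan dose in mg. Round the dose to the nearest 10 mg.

60 mg

CrCl = (140 − 73) × 75.2 / (72 × 3.2) = 5038.4 / 230.40 ≈ 21.9 mL/min
CrCl ≈ 22 mL/min → bracket < 35 mL/min.
10% of 600 mg = 60 mg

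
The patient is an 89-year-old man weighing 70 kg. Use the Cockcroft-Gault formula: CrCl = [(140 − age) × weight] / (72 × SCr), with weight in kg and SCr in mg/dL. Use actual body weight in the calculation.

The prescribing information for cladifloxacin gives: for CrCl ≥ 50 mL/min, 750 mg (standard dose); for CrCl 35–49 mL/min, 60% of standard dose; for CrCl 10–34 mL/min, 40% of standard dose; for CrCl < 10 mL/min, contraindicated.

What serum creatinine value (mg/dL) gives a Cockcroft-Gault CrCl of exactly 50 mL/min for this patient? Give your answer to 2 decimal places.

0.99 mg/dL

Standard dose requires CrCl ≥ 50 mL/min.
Set (140 − 89) × 70 / (72 × SCr) = 50
SCr = (140 − 89) × 70 / (72 × 50) = 0.992 mg/dL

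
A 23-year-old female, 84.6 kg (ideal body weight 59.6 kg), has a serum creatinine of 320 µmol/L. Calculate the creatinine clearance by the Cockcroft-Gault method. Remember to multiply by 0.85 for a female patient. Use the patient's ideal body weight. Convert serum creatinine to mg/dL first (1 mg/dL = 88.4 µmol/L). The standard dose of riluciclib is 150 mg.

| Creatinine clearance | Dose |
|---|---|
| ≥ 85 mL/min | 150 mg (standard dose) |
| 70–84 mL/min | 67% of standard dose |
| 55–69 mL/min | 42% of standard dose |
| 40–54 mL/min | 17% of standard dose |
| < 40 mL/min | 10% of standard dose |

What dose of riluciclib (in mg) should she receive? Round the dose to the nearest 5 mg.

SCr = 320 / 88.4 = 3.62 mg/dL
CrCl = (140 − 23) × 59.6 / (72 × 3.62) × 0.85 = 6973.2 / 260.64 × 0.85 ≈ 22.7 mL/min
CrCl ≈ 23 mL/min → bracket < 40 mL/min.
10% of 150 mg = 15 mg

15 mg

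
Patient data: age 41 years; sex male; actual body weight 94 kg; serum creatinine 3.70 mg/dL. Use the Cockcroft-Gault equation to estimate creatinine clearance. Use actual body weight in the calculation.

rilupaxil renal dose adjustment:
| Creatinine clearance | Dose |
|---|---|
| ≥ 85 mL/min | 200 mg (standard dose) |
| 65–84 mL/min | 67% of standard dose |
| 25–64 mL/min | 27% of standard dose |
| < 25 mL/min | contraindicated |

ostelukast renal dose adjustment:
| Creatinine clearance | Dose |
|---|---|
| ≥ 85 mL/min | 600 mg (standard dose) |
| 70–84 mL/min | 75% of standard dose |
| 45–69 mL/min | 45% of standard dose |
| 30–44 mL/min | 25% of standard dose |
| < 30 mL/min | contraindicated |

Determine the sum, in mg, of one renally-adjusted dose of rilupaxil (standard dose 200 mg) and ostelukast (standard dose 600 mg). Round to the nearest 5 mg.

CrCl = (140 − 41) × 94 / (72 × 3.7) = 9306.0 / 266.40 ≈ 34.9 mL/min
CrCl ≈ 35 mL/min.
rilupaxil: 25–64 mL/min → 27% of 200 mg = 54 mg.
ostelukast: 30–44 mL/min → 25% of 600 mg = 150 mg.
Total = 54 + 150 = 204 mg.

205 mg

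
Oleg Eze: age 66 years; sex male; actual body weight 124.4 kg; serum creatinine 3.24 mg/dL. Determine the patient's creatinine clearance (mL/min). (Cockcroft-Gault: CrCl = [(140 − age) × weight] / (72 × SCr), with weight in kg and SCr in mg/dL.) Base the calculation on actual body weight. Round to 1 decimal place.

39.5 mL/min

CrCl = (140 − 66) × 124.4 / (72 × 3.24) = 9205.6 / 233.28 ≈ 39.5 mL/min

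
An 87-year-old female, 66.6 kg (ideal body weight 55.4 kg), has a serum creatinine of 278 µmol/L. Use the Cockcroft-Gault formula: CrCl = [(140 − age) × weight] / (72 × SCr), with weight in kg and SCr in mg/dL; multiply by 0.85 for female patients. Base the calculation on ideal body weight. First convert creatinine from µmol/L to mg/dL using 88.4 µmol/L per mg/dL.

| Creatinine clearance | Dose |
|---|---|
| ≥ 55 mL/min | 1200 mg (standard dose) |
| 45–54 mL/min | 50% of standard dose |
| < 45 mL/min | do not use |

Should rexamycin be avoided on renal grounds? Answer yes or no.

SCr = 278 / 88.4 = 3.145 mg/dL
CrCl = (140 − 87) × 55.4 / (72 × 3.145) × 0.85 = 2936.2 / 226.44 × 0.85 ≈ 11.0 mL/min
CrCl ≈ 11 mL/min, which is < 45 mL/min.

yes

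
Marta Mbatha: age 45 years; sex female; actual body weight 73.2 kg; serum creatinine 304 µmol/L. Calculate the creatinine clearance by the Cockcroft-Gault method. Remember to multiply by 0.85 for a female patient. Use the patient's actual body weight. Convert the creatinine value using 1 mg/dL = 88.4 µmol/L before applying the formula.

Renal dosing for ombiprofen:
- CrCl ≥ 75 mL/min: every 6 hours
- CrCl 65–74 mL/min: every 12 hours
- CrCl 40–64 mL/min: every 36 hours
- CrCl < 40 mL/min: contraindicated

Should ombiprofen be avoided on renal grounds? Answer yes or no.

yes

SCr = 304 / 88.4 = 3.439 mg/dL
CrCl = (140 − 45) × 73.2 / (72 × 3.439) × 0.85 = 6954.0 / 247.61 × 0.85 ≈ 23.9 mL/min
CrCl ≈ 24 mL/min, which is < 40 mL/min.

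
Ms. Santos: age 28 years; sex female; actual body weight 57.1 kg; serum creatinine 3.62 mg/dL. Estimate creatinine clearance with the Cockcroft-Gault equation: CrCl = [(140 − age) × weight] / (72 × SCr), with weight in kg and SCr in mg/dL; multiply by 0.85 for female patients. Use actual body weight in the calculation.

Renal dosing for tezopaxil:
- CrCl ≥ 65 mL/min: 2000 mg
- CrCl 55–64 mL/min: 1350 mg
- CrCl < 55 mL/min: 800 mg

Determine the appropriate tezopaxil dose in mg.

800 mg

CrCl = (140 − 28) × 57.1 / (72 × 3.62) × 0.85 = 6395.2 / 260.64 × 0.85 ≈ 20.9 mL/min
CrCl ≈ 21 mL/min → bracket < 55 mL/min.
Dose for this bracket: 800 mg.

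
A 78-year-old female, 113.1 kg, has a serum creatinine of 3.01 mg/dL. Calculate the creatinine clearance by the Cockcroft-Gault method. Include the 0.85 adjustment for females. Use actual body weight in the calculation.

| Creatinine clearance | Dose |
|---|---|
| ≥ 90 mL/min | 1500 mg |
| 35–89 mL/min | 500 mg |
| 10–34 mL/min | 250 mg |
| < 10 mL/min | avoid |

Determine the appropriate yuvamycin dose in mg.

CrCl = (140 − 78) × 113.1 / (72 × 3.01) × 0.85 = 7012.2 / 216.72 × 0.85 ≈ 27.5 mL/min
CrCl ≈ 28 mL/min → bracket 10–34 mL/min.
Dose for this bracket: 250 mg.

250 mg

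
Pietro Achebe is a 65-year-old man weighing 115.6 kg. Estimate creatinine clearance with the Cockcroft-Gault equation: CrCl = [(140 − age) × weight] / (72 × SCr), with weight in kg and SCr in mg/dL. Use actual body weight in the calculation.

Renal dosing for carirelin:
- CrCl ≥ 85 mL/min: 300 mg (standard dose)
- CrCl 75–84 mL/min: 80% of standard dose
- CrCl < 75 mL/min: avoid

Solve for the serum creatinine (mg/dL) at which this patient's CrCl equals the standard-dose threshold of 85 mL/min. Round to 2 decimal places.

Standard dose requires CrCl ≥ 85 mL/min.
Set (140 − 65) × 115.6 / (72 × SCr) = 85
SCr = (140 − 65) × 115.6 / (72 × 85) = 1.417 mg/dL

1.42 mg/dL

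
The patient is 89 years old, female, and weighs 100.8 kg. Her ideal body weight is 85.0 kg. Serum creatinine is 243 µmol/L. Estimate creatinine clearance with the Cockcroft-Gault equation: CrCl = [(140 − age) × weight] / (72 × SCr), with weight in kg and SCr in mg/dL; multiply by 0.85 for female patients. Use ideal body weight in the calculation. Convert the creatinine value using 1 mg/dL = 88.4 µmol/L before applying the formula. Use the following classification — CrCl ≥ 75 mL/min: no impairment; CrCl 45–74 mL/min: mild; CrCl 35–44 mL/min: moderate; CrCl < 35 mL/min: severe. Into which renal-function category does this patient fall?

severe

SCr = 243 / 88.4 = 2.749 mg/dL
CrCl = (140 − 89) × 85 / (72 × 2.749) × 0.85 = 4335.0 / 197.93 × 0.85 ≈ 18.6 mL/min
19 mL/min falls in the 'severe' range.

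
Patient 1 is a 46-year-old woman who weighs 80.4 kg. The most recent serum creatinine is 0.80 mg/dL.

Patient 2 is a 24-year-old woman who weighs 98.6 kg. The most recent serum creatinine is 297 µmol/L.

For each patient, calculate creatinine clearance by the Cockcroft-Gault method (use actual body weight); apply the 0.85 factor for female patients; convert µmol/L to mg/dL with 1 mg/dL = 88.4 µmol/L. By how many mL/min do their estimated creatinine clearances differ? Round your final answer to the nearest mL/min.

Patient 1: CrCl = (140 − 46) × 80.4 / (72 × 0.8) × 0.85 = 7557.6 / 57.60 × 0.85 ≈ 111.5 mL/min
Patient 2: SCr = 297 / 88.4 = 3.36 mg/dL
Patient 2: CrCl = (140 − 24) × 98.6 / (72 × 3.36) × 0.85 = 11437.6 / 241.92 × 0.85 ≈ 40.2 mL/min
|111.5 − 40.2| = 71.3 mL/min

71 mL/min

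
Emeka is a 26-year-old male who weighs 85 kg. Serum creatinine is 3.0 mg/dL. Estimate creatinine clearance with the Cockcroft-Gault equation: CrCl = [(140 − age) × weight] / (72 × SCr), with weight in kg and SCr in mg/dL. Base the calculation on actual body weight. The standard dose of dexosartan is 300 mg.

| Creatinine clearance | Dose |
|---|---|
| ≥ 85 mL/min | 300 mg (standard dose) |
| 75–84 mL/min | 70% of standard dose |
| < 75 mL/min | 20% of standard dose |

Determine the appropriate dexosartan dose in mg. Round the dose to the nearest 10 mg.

60 mg

CrCl = (140 − 26) × 85 / (72 × 3) = 9690.0 / 216.00 ≈ 44.9 mL/min
CrCl ≈ 45 mL/min → bracket < 75 mL/min.
20% of 300 mg = 60 mg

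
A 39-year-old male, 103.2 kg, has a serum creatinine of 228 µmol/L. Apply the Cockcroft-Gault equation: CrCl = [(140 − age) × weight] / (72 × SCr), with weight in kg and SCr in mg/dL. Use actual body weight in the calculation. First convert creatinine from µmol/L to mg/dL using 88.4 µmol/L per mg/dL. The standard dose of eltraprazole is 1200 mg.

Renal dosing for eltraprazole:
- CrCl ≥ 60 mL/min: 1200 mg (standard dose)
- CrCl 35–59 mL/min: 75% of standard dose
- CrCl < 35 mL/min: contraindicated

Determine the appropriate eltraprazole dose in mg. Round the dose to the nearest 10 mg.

900 mg

SCr = 228 / 88.4 = 2.579 mg/dL
CrCl = (140 − 39) × 103.2 / (72 × 2.579) = 10423.2 / 185.69 ≈ 56.1 mL/min
CrCl ≈ 56 mL/min → bracket 35–59 mL/min.
75% of 1200 mg = 900 mg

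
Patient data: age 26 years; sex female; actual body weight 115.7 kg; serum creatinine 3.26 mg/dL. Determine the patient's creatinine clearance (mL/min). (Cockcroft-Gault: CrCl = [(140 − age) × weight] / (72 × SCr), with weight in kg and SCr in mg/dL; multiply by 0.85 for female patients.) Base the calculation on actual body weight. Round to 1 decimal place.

47.8 mL/min

CrCl = (140 − 26) × 115.7 / (72 × 3.26) × 0.85 = 13189.8 / 234.72 × 0.85 ≈ 47.8 mL/min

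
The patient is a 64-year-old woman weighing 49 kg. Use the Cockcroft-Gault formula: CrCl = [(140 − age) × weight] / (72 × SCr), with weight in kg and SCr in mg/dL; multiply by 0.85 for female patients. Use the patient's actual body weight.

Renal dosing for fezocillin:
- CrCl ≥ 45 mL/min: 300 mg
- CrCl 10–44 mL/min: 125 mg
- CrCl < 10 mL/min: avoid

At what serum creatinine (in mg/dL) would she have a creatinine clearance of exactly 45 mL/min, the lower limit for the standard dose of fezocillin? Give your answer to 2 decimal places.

0.98 mg/dL

Standard dose requires CrCl ≥ 45 mL/min.
Set (140 − 64) × 49 × 0.85 / (72 × SCr) = 45
SCr = (140 − 64) × 49 × 0.85 / (72 × 45) = 0.977 mg/dL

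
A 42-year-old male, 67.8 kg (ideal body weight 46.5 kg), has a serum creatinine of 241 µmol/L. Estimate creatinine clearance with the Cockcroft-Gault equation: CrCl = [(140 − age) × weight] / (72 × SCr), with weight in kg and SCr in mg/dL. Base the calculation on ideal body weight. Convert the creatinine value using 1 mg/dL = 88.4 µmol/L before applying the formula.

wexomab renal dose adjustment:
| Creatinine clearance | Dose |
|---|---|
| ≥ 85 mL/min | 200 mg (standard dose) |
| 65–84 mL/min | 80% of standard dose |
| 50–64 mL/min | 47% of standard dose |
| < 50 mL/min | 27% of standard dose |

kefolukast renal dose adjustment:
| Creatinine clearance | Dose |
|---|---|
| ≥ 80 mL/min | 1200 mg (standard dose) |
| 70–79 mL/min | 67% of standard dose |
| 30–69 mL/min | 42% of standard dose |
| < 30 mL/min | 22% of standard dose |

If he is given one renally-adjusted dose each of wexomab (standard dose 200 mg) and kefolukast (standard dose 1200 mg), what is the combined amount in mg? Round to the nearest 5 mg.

SCr = 241 / 88.4 = 2.726 mg/dL
CrCl = (140 − 42) × 46.5 / (72 × 2.726) = 4557.0 / 196.27 ≈ 23.2 mL/min
CrCl ≈ 23 mL/min.
wexomab: < 50 mL/min → 27% of 200 mg = 54 mg.
kefolukast: < 30 mL/min → 22% of 1200 mg = 264 mg.
Total = 54 + 264 = 318 mg.

320 mg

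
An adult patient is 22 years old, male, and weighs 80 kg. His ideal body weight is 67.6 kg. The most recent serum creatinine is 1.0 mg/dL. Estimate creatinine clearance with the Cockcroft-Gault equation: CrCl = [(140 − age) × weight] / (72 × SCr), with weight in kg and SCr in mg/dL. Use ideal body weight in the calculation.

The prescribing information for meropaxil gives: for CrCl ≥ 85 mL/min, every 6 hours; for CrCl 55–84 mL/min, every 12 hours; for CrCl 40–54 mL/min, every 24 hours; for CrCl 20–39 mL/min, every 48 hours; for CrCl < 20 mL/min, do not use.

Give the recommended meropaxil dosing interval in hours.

CrCl = (140 − 22) × 67.6 / (72 × 1) = 7976.8 / 72.00 ≈ 110.8 mL/min
CrCl ≈ 111 mL/min → bracket ≥ 85 mL/min → every 6 hours.

every 6 hours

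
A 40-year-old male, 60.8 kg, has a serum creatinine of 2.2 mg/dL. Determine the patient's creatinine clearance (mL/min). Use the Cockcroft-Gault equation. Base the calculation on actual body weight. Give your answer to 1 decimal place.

CrCl = (140 − 40) × 60.8 / (72 × 2.2) = 6080.0 / 158.40 ≈ 38.4 mL/min

38.4 mL/min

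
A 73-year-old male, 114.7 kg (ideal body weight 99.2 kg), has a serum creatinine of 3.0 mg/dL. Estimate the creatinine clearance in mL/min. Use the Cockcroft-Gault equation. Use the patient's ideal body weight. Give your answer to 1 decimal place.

30.8 mL/min

CrCl = (140 − 73) × 99.2 / (72 × 3) = 6646.4 / 216.00 ≈ 30.8 mL/min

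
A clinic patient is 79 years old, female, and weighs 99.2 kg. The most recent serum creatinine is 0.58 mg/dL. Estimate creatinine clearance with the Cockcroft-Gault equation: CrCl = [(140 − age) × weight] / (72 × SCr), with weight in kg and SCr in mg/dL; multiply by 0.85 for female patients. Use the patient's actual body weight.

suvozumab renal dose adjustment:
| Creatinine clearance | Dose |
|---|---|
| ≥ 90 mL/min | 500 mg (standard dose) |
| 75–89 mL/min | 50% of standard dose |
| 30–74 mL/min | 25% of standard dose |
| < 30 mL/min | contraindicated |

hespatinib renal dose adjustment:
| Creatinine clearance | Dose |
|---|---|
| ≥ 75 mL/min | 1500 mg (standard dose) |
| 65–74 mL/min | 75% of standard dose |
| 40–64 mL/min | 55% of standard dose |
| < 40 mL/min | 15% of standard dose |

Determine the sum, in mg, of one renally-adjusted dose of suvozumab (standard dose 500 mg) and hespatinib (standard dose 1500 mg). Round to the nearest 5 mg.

CrCl = (140 − 79) × 99.2 / (72 × 0.58) × 0.85 = 6051.2 / 41.76 × 0.85 ≈ 123.2 mL/min
CrCl ≈ 123 mL/min.
suvozumab: ≥ 90 mL/min → 100% of 500 mg = 500 mg.
hespatinib: ≥ 75 mL/min → 100% of 1500 mg = 1500 mg.
Total = 500 + 1500 = 2000 mg.

2000 mg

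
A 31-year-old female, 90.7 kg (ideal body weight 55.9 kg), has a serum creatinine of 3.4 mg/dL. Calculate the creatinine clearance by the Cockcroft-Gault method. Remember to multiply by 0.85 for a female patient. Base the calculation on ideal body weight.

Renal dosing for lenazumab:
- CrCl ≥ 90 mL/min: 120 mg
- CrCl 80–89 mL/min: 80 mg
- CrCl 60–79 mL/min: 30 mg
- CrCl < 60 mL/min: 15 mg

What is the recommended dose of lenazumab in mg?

CrCl = (140 − 31) × 55.9 / (72 × 3.4) × 0.85 = 6093.1 / 244.80 × 0.85 ≈ 21.2 mL/min
CrCl ≈ 21 mL/min → bracket < 60 mL/min.
Dose for this bracket: 15 mg.

15 mg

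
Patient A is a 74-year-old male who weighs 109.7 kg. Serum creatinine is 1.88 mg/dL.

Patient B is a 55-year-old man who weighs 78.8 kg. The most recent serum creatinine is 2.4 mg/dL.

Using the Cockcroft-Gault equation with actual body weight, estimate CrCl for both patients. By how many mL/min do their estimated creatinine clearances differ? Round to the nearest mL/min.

15 mL/min

Patient A: CrCl = (140 − 74) × 109.7 / (72 × 1.88) = 7240.2 / 135.36 ≈ 53.5 mL/min
Patient B: CrCl = (140 − 55) × 78.8 / (72 × 2.4) = 6698.0 / 172.80 ≈ 38.8 mL/min
|53.5 − 38.8| = 14.7 mL/min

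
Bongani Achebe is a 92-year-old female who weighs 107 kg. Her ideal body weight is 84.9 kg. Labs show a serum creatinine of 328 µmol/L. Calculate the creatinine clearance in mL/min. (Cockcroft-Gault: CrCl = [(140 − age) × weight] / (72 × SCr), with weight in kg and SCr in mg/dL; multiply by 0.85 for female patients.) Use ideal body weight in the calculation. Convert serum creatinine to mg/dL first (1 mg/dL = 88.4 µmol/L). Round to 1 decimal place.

SCr = 328 / 88.4 = 3.71 mg/dL
CrCl = (140 − 92) × 84.9 / (72 × 3.71) × 0.85 = 4075.2 / 267.12 × 0.85 ≈ 13.0 mL/min

13.0 mL/min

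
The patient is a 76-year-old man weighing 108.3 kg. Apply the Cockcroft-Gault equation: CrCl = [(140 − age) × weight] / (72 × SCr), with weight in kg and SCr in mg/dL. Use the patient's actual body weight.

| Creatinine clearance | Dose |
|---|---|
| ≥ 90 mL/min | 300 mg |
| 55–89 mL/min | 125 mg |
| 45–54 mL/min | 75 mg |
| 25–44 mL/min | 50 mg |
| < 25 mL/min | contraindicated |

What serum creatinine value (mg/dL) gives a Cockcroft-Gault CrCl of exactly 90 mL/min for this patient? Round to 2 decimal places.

Standard dose requires CrCl ≥ 90 mL/min.
Set (140 − 76) × 108.3 / (72 × SCr) = 90
SCr = (140 − 76) × 108.3 / (72 × 90) = 1.070 mg/dL

1.07 mg/dL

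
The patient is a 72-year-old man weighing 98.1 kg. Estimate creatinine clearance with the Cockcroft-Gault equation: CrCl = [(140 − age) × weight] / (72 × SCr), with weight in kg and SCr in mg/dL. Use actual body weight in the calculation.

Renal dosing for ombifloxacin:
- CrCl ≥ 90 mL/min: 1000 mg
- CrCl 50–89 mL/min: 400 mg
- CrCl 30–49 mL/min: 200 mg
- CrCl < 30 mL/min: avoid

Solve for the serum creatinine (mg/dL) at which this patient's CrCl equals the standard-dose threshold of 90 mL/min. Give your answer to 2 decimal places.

1.03 mg/dL

Standard dose requires CrCl ≥ 90 mL/min.
Set (140 − 72) × 98.1 / (72 × SCr) = 90
SCr = (140 − 72) × 98.1 / (72 × 90) = 1.029 mg/dL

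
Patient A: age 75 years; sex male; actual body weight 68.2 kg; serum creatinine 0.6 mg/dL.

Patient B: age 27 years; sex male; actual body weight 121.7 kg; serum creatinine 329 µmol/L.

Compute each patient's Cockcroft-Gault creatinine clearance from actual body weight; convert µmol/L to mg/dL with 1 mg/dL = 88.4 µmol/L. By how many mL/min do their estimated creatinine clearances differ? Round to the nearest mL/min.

Patient A: CrCl = (140 − 75) × 68.2 / (72 × 0.6) = 4433.0 / 43.20 ≈ 102.6 mL/min
Patient B: SCr = 329 / 88.4 = 3.722 mg/dL
Patient B: CrCl = (140 − 27) × 121.7 / (72 × 3.722) = 13752.1 / 267.98 ≈ 51.3 mL/min
|102.6 − 51.3| = 51.3 mL/min

51 mL/min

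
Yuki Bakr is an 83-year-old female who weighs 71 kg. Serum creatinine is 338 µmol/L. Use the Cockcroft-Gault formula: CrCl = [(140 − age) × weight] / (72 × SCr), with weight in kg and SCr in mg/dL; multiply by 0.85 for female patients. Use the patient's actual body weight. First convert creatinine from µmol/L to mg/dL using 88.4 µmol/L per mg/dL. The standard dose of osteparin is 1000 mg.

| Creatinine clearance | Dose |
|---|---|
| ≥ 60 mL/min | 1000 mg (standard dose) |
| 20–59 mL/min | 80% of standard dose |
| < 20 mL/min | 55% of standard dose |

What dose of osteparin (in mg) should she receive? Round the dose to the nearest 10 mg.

550 mg

SCr = 338 / 88.4 = 3.824 mg/dL
CrCl = (140 − 83) × 71 / (72 × 3.824) × 0.85 = 4047.0 / 275.33 × 0.85 ≈ 12.5 mL/min
CrCl ≈ 12 mL/min → bracket < 20 mL/min.
55% of 1000 mg = 550 mg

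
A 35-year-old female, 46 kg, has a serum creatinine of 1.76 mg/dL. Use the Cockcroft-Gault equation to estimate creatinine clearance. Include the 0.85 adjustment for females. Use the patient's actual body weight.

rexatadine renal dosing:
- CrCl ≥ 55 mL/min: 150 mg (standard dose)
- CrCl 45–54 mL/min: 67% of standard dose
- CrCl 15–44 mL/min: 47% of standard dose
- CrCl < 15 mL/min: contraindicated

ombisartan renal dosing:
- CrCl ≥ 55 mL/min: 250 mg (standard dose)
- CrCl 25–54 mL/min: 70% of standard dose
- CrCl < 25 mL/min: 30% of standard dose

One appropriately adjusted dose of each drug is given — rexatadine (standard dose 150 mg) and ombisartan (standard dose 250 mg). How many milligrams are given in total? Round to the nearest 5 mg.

CrCl = (140 − 35) × 46 / (72 × 1.76) × 0.85 = 4830.0 / 126.72 × 0.85 ≈ 32.4 mL/min
CrCl ≈ 32 mL/min.
rexatadine: 15–44 mL/min → 47% of 150 mg = 70.5 mg.
ombisartan: 25–54 mL/min → 70% of 250 mg = 175 mg.
Total = 70.5 + 175 = 245.5 mg.

245 mg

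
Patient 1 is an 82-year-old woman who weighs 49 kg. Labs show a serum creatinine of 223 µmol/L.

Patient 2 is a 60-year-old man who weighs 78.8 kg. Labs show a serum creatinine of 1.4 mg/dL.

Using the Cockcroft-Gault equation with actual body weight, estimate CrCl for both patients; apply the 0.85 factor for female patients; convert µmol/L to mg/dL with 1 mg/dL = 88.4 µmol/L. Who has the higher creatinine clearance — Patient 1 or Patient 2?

Patient 1: SCr = 223 / 88.4 = 2.523 mg/dL
Patient 1: CrCl = (140 − 82) × 49 / (72 × 2.523) × 0.85 = 2842.0 / 181.66 × 0.85 ≈ 13.3 mL/min
Patient 2: CrCl = (140 − 60) × 78.8 / (72 × 1.4) = 6304.0 / 100.80 ≈ 62.5 mL/min
13.3 vs 62.5 mL/min → Patient 2 is higher.

Patient 2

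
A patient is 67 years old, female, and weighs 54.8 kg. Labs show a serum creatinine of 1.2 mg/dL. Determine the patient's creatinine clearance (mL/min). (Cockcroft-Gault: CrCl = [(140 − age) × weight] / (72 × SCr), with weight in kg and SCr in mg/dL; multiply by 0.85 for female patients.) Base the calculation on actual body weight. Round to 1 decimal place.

CrCl = (140 − 67) × 54.8 / (72 × 1.2) × 0.85 = 4000.4 / 86.40 × 0.85 ≈ 39.4 mL/min

39.4 mL/min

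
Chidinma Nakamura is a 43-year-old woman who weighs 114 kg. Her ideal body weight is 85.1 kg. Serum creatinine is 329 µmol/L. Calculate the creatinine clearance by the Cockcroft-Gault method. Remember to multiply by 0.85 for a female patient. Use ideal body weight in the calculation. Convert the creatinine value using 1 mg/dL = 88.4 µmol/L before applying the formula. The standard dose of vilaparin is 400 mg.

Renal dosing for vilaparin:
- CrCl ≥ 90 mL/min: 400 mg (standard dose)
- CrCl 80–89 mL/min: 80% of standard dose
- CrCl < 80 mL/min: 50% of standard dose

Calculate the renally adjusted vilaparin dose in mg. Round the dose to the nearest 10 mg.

200 mg

SCr = 329 / 88.4 = 3.722 mg/dL
CrCl = (140 − 43) × 85.1 / (72 × 3.722) × 0.85 = 8254.7 / 267.98 × 0.85 ≈ 26.2 mL/min
CrCl ≈ 26 mL/min → bracket < 80 mL/min.
50% of 400 mg = 200 mg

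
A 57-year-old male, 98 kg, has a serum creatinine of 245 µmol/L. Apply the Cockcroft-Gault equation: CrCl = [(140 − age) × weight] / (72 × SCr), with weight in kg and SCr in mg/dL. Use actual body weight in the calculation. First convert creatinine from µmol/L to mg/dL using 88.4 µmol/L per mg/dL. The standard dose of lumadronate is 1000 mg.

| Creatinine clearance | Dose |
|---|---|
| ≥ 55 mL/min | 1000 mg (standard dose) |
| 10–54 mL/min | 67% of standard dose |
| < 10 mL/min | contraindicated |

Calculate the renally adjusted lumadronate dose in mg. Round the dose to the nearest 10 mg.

SCr = 245 / 88.4 = 2.771 mg/dL
CrCl = (140 − 57) × 98 / (72 × 2.771) = 8134.0 / 199.51 ≈ 40.8 mL/min
CrCl ≈ 41 mL/min → bracket 10–54 mL/min.
67% of 1000 mg = 670 mg

670 mg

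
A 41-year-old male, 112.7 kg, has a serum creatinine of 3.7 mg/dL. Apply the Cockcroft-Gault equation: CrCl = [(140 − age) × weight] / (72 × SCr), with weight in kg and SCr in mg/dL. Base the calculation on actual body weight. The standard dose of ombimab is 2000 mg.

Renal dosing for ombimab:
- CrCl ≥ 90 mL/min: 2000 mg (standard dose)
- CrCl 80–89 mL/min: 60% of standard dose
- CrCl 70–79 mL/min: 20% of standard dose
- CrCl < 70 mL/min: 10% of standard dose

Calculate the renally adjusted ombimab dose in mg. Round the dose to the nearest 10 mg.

CrCl = (140 − 41) × 112.7 / (72 × 3.7) = 11157.3 / 266.40 ≈ 41.9 mL/min
CrCl ≈ 42 mL/min → bracket < 70 mL/min.
10% of 2000 mg = 200 mg

200 mg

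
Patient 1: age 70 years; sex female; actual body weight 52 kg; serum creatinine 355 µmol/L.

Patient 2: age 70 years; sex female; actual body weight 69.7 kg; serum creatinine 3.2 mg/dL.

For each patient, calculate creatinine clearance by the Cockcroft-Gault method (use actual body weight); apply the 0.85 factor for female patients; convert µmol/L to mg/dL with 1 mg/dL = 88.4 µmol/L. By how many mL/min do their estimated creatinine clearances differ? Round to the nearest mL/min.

7 mL/min

Patient 1: SCr = 355 / 88.4 = 4.016 mg/dL
Patient 1: CrCl = (140 − 70) × 52 / (72 × 4.016) × 0.85 = 3640.0 / 289.15 × 0.85 ≈ 10.7 mL/min
Patient 2: CrCl = (140 − 70) × 69.7 / (72 × 3.2) × 0.85 = 4879.0 / 230.40 × 0.85 ≈ 18.0 mL/min
|10.7 − 18.0| = 7.3 mL/min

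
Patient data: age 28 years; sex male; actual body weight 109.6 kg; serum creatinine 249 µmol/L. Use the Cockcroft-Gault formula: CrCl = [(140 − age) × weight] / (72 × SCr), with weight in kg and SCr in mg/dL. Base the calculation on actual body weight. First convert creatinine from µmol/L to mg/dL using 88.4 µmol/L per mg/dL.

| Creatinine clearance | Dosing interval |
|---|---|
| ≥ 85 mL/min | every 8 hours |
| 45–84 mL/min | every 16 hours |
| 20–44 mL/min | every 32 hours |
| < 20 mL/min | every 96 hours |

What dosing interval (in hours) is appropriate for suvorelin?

every 16 hours

SCr = 249 / 88.4 = 2.817 mg/dL
CrCl = (140 − 28) × 109.6 / (72 × 2.817) = 12275.2 / 202.82 ≈ 60.5 mL/min
CrCl ≈ 61 mL/min → bracket 45–84 mL/min → every 16 hours.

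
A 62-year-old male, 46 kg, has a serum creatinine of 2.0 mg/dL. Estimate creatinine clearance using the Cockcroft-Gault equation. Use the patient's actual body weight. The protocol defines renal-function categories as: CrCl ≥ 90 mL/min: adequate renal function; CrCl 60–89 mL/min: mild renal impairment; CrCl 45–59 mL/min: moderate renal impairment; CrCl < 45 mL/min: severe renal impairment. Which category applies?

CrCl = (140 − 62) × 46 / (72 × 2) = 3588.0 / 144.00 ≈ 24.9 mL/min
25 mL/min falls in the 'severe renal impairment' range.

severe renal impairment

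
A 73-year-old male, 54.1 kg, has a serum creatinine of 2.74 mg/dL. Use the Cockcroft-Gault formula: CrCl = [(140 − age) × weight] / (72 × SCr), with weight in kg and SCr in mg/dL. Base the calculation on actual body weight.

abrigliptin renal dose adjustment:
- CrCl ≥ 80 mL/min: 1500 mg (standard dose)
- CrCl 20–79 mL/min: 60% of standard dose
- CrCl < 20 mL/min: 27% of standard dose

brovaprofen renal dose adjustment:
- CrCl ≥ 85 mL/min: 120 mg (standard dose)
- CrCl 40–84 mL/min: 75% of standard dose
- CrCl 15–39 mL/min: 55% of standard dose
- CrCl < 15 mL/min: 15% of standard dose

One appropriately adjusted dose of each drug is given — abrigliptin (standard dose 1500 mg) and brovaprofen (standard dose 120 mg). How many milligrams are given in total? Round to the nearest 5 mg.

CrCl = (140 − 73) × 54.1 / (72 × 2.74) = 3624.7 / 197.28 ≈ 18.4 mL/min
CrCl ≈ 18 mL/min.
abrigliptin: < 20 mL/min → 27% of 1500 mg = 405 mg.
brovaprofen: 15–39 mL/min → 55% of 120 mg = 66 mg.
Total = 405 + 66 = 471 mg.

470 mg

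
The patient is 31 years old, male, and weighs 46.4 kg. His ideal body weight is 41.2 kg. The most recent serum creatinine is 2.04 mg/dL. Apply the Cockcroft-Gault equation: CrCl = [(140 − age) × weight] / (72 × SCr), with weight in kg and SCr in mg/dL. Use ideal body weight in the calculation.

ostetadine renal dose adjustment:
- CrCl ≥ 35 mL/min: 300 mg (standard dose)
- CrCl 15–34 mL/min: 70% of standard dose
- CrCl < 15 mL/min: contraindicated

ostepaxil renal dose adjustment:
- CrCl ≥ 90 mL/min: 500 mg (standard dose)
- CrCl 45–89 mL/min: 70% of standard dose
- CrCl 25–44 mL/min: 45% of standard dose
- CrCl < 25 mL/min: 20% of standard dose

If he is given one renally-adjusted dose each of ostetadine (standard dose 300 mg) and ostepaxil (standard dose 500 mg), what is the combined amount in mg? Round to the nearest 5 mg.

435 mg

CrCl = (140 − 31) × 41.2 / (72 × 2.04) = 4490.8 / 146.88 ≈ 30.6 mL/min
CrCl ≈ 31 mL/min.
ostetadine: 15–34 mL/min → 70% of 300 mg = 210 mg.
ostepaxil: 25–44 mL/min → 45% of 500 mg = 225 mg.
Total = 210 + 225 = 435 mg.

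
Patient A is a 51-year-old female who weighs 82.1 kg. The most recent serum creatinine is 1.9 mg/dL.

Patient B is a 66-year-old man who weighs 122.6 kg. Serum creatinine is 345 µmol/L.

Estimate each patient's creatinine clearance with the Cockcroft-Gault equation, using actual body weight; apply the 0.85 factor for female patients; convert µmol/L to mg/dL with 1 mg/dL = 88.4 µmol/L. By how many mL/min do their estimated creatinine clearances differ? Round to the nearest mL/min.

13 mL/min

Patient A: CrCl = (140 − 51) × 82.1 / (72 × 1.9) × 0.85 = 7306.9 / 136.80 × 0.85 ≈ 45.4 mL/min
Patient B: SCr = 345 / 88.4 = 3.903 mg/dL
Patient B: CrCl = (140 − 66) × 122.6 / (72 × 3.903) = 9072.4 / 281.02 ≈ 32.3 mL/min
|45.4 − 32.3| = 13.1 mL/min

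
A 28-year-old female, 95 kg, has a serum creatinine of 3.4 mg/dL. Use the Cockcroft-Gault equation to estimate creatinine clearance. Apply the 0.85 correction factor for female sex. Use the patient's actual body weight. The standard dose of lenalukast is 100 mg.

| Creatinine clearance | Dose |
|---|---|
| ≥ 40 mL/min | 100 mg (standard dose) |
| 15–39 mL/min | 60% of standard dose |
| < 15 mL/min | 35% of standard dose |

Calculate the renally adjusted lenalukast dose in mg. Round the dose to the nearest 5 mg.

60 mg

CrCl = (140 − 28) × 95 / (72 × 3.4) × 0.85 = 10640.0 / 244.80 × 0.85 ≈ 36.9 mL/min
CrCl ≈ 37 mL/min → bracket 15–39 mL/min.
60% of 100 mg = 60 mg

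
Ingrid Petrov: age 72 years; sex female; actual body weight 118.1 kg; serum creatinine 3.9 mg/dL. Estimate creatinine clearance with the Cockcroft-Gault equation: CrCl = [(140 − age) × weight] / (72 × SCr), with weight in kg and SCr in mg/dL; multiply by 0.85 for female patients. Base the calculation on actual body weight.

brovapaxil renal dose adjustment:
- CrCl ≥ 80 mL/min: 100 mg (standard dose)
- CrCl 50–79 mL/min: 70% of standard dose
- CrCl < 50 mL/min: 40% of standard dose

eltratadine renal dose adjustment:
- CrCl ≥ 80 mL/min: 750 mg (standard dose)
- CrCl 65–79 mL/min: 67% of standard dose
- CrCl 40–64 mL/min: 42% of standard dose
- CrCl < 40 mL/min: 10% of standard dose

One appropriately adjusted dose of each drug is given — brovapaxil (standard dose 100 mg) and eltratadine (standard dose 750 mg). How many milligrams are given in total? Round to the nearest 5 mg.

CrCl = (140 − 72) × 118.1 / (72 × 3.9) × 0.85 = 8030.8 / 280.80 × 0.85 ≈ 24.3 mL/min
CrCl ≈ 24 mL/min.
brovapaxil: < 50 mL/min → 40% of 100 mg = 40 mg.
eltratadine: < 40 mL/min → 10% of 750 mg = 75 mg.
Total = 40 + 75 = 115 mg.

115 mg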